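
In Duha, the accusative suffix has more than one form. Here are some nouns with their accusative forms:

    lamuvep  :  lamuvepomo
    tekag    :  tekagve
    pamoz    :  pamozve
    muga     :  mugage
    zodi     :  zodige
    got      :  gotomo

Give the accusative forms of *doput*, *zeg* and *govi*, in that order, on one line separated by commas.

The suffix is conditioned by the final sound: -omo when the stem ends in a voiceless consonant (*lamuvep*, *got*); -ve when the stem ends in a voiced consonant (*tekag*, *pamoz*); -ge when the stem ends in a vowel (*muga*, *zodi*).
*doput*: final sound = /t/, a voiceless consonant → -omo → *doputomo*.
Since the final sound of *zeg* is /g/ (a voiced consonant), it takes -ve, giving *zegve*.
*govi* — final sound /i/ (a vowel) → -ge → *govige*.

doputomo, zegve, govige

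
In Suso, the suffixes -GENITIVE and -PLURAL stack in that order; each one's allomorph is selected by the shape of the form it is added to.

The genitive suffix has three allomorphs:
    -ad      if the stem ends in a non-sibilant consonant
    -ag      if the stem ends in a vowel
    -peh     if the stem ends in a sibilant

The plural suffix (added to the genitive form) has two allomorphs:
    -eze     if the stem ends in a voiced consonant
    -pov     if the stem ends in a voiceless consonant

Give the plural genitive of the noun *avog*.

avogadeze

*avog* — final sound /g/ (a non-sibilant consonant) → -ad → *avogad*.
Since the final consonant of the genitive form *avogad* is /d/ (voiced), it takes -eze, giving *avogadeze*.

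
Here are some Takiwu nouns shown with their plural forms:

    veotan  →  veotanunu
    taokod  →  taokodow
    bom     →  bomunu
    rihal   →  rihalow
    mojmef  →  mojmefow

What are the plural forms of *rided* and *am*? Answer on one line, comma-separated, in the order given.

Looking at the final consonant of each stem: -unu when the stem ends in a nasal (*veotan*, *bom*); -ow when the stem ends in a non-nasal consonant (*taokod*, *rihal*, *mojmef*).
*rided* — final consonant /d/ (non-nasal) → -ow → *ridedow*.
*am* — final consonant /m/ (a nasal) → -unu → *amunu*.

ridedow, amunu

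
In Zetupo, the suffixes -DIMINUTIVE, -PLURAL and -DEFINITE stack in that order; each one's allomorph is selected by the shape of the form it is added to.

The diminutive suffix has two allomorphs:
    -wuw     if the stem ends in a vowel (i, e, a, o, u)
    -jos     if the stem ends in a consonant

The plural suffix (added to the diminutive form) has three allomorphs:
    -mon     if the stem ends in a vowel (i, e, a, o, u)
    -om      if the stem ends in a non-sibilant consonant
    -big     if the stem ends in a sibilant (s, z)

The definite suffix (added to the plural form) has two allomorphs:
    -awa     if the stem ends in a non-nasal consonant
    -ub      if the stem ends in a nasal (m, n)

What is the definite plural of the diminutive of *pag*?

*pag*: final sound = /g/, a consonant → -jos → *pagjos*.
The diminutive form *pagjos* — final sound /s/ (a sibilant) → -big → *pagjosbig*.
The plural form *pagjosbig* — final consonant /g/ (non-nasal) → -awa → *pagjosbigawa*.

pagjosbigawa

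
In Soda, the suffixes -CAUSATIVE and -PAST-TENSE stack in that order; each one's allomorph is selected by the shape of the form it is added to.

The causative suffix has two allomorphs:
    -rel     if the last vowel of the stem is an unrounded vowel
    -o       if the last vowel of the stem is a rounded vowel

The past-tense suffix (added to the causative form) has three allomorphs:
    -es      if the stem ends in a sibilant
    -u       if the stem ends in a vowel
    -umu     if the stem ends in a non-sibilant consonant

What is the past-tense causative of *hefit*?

hefitrelumu

Since the last vowel of *hefit* is /i/ (an unrounded vowel), it takes -rel, giving *hefitrel*.
The final sound of the causative form *hefitrel* is /l/, which is a non-sibilant consonant, so the past-tense suffix is -umu, giving *hefitrelumu*.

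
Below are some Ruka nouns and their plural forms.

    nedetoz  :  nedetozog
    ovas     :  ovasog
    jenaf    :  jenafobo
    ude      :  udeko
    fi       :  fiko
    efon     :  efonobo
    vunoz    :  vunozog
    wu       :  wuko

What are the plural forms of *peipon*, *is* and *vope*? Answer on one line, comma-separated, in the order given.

peiponobo, isog, vopeko

The suffix is conditioned by the final sound: -og when the stem ends in a sibilant (*nedetoz*, *ovas*, *vunoz*); -obo when the stem ends in a non-sibilant consonant (*jenaf*, *efon*); -ko when the stem ends in a vowel (*ude*, *fi*, *wu*).
*peipon* — final sound /n/ (a non-sibilant consonant) → -obo → *peiponobo*.
*is*: final sound = /s/, a sibilant → -og → *isog*.
Since the final sound of *vope* is /e/ (a vowel), it takes -ko, giving *vopeko*.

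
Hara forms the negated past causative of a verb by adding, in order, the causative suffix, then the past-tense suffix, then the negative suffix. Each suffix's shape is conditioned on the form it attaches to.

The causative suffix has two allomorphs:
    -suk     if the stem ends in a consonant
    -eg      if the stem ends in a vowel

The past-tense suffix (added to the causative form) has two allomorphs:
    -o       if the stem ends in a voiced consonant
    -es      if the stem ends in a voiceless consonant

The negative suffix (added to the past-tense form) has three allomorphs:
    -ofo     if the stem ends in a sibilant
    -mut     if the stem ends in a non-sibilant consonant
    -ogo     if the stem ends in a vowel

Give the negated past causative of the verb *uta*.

utaegoogo

Since the final sound of *uta* is /a/ (a vowel), it takes -eg, giving *utaeg*.
The causative form *utaeg* — final consonant /g/ (voiced) → -o → *utaego*.
Since the final sound of the past-tense form *utaego* is /o/ (a vowel), it takes -ogo, giving *utaegoogo*.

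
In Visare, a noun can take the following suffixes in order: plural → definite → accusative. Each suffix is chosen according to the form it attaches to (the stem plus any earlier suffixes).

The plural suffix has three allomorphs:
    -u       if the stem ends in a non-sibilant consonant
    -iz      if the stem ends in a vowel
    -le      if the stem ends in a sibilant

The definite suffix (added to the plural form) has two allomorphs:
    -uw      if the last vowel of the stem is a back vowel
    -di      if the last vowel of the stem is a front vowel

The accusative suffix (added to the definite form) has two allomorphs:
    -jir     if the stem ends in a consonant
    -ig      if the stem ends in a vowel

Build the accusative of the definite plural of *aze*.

azeizdiig

*aze*: final sound = /e/, a vowel → -iz → *azeiz*.
The last vowel of the plural form *azeiz* is /i/, which is a front vowel, so the definite suffix is -di, giving *azeizdi*.
Since the final sound of the definite form *azeizdi* is /i/ (a vowel), it takes -ig, giving *azeizdiig*.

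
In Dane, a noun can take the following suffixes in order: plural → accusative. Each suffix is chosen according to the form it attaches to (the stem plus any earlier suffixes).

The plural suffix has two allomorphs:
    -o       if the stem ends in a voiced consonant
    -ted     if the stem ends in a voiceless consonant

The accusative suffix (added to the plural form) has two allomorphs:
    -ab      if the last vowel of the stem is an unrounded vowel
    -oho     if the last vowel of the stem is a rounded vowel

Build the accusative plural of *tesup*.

tesuptedab

The final consonant of *tesup* is /p/, which is voiceless, so the plural suffix is -ted, giving *tesupted*.
The plural form *tesupted* — last vowel /e/ (an unrounded vowel) → -ab → *tesuptedab*.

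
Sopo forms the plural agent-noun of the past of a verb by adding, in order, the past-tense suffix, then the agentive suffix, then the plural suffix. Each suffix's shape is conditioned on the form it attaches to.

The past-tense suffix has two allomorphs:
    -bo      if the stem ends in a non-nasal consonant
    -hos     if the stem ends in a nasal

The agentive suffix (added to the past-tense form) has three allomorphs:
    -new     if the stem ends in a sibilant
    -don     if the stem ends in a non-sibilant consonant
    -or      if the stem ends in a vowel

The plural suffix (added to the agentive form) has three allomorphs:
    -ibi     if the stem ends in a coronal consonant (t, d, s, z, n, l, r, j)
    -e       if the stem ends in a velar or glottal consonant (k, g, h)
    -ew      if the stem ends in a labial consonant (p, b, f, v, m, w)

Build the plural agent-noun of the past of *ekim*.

ekimhosnewew

*ekim* — final consonant /m/ (a nasal) → -hos → *ekimhos*.
The final sound of the past-tense form *ekimhos* is /s/, which is a sibilant, so the agentive suffix is -new, giving *ekimhosnew*.
Since the final consonant of the agentive form *ekimhosnew* is /w/ (labial), it takes -ew, giving *ekimhosnewew*.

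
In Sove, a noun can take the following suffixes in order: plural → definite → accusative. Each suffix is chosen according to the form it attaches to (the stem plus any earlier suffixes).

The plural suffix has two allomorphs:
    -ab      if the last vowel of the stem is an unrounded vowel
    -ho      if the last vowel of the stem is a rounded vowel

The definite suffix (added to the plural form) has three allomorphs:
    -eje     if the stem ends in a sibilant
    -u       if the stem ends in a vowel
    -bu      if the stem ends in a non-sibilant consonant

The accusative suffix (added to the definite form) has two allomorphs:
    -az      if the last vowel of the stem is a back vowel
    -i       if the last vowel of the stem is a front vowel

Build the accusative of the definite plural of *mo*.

The last vowel of *mo* is /o/, which is a rounded vowel, so the plural suffix is -ho, giving *moho*.
The plural form *moho*: final sound = /o/, a vowel → -u → *mohou*.
Since the last vowel of the definite form *mohou* is /u/ (a back vowel), it takes -az, giving *mohouaz*.

mohouaz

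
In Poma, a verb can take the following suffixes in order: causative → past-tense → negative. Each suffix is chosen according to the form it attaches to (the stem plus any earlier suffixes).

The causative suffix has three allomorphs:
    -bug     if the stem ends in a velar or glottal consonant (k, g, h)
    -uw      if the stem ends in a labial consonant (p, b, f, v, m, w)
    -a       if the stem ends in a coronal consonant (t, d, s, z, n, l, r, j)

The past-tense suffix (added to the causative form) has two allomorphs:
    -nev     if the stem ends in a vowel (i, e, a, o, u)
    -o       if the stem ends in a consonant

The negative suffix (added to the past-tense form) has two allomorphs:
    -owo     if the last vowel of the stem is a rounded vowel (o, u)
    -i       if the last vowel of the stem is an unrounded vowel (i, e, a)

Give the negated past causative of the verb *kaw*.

The final consonant of *kaw* is /w/, which is labial, so the causative suffix is -uw, giving *kawuw*.
The causative form *kawuw*: final sound = /w/, a consonant → -o → *kawuwo*.
The last vowel of the past-tense form *kawuwo* is /o/, which is a rounded vowel, so the negative suffix is -owo, giving *kawuwoowo*.

kawuwoowo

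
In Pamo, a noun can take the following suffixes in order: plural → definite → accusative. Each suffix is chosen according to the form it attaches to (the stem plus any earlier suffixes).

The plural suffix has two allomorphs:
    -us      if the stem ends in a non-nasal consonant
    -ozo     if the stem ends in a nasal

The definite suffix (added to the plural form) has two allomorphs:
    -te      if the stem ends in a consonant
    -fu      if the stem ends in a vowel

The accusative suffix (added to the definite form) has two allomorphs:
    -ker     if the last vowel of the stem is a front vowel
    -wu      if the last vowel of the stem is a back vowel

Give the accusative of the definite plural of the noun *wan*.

Since the final consonant of *wan* is /n/ (a nasal), it takes -ozo, giving *wanozo*.
Since the final sound of the plural form *wanozo* is /o/ (a vowel), it takes -fu, giving *wanozofu*.
Since the last vowel of the definite form *wanozofu* is /u/ (a back vowel), it takes -wu, giving *wanozofuwu*.

wanozofuwu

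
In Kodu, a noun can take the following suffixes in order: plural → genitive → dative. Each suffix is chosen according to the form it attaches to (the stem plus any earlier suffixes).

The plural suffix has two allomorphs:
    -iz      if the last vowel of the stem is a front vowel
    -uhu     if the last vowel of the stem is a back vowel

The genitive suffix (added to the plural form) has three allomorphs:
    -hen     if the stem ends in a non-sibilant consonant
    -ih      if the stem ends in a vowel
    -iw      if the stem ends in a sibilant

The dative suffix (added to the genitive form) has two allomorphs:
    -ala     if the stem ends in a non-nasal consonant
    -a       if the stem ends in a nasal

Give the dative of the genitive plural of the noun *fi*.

Since the last vowel of *fi* is /i/ (a front vowel), it takes -iz, giving *fiiz*.
The plural form *fiiz*: final sound = /z/, a sibilant → -iw → *fiiziw*.
The genitive form *fiiziw* — final consonant /w/ (non-nasal) → -ala → *fiiziwala*.

fiiziwala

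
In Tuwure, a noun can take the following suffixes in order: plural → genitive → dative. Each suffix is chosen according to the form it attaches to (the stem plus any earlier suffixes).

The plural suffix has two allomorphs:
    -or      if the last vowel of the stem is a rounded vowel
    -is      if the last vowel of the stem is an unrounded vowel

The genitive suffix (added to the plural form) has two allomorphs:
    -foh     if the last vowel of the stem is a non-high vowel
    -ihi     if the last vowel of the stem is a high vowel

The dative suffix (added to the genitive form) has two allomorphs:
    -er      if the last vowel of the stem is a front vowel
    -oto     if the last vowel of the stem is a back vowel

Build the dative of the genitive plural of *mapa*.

mapaisihier

The last vowel of *mapa* is /a/, which is an unrounded vowel, so the plural suffix is -is, giving *mapais*.
The last vowel of the plural form *mapais* is /i/, which is a high vowel, so the genitive suffix is -ihi, giving *mapaisihi*.
The last vowel of the genitive form *mapaisihi* is /i/, which is a front vowel, so the dative suffix is -er, giving *mapaisihier*.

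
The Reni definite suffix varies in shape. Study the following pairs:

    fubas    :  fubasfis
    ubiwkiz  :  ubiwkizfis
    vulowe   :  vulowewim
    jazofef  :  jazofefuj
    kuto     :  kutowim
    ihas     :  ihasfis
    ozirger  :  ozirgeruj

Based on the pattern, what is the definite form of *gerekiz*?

The pattern is sibilance of the final sound: -fis when the stem ends in a sibilant (*fubas*, *ubiwkiz*, *ihas*); -uj when the stem ends in a non-sibilant consonant (*jazofef*, *ozirger*); -wim when the stem ends in a vowel (*vulowe*, *kuto*).
*gerekiz*: final sound = /z/, a sibilant → -fis → *gerekizfis*.

gerekizfis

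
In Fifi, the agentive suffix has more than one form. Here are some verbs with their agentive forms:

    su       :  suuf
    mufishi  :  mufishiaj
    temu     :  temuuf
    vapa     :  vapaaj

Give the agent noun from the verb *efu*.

The alternation tracks the last vowel of the stem — -uf when the last vowel of the stem is a rounded vowel (*su*, *temu*); -aj when the last vowel of the stem is an unrounded vowel (*mufishi*, *vapa*).
*efu*: last vowel = /u/, a rounded vowel → -uf → *efuuf*.

efuuf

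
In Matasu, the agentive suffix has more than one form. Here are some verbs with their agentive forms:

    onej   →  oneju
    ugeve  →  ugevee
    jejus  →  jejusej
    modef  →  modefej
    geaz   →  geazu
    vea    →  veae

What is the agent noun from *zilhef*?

The pattern is voicing of the final sound: -ej when the stem ends in a voiceless consonant (*jejus*, *modef*); -u when the stem ends in a voiced consonant (*onej*, *geaz*); -e when the stem ends in a vowel (*ugeve*, *vea*).
*zilhef* — final sound /f/ (a voiceless consonant) → -ej → *zilhefej*.

zilhefej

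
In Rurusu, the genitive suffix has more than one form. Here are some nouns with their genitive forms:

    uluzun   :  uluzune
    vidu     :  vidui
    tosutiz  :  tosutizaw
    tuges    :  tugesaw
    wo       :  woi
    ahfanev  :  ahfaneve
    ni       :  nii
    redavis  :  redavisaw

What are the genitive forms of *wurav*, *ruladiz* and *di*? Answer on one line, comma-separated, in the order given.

wurave, ruladizaw, dii

The pattern is sibilance of the final sound: -aw when the stem ends in a sibilant (*tosutiz*, *tuges*, *redavis*); -e when the stem ends in a non-sibilant consonant (*uluzun*, *ahfanev*); -i when the stem ends in a vowel (*vidu*, *wo*, *ni*).
*wurav*: final sound = /v/, a non-sibilant consonant → -e → *wurave*.
*ruladiz*: final sound = /z/, a sibilant → -aw → *ruladizaw*.
Since the final sound of *di* is /i/ (a vowel), it takes -i, giving *dii*.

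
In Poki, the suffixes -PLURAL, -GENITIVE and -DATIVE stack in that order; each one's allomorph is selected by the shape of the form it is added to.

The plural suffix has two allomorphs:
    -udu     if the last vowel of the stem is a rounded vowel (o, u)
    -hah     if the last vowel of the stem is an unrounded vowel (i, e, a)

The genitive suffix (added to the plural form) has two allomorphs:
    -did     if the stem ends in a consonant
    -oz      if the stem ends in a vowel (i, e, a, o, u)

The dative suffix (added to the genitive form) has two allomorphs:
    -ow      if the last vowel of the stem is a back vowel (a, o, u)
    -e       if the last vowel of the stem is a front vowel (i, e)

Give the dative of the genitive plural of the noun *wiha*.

Since the last vowel of *wiha* is /a/ (an unrounded vowel), it takes -hah, giving *wihahah*.
The final sound of the plural form *wihahah* is /h/, which is a consonant, so the genitive suffix is -did, giving *wihahahdid*.
The genitive form *wihahahdid* — last vowel /i/ (a front vowel) → -e → *wihahahdide*.

wihahahdide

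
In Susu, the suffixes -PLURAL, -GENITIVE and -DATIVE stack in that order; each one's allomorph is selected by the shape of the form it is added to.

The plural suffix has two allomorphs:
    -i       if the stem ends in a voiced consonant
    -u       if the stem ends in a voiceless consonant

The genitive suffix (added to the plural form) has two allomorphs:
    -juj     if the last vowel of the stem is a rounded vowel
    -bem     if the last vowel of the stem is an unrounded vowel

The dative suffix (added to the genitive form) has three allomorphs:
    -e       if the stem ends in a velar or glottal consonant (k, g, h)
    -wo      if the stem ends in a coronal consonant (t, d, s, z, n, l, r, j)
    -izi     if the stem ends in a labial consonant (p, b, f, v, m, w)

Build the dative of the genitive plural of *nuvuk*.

nuvukujujwo

Since the final consonant of *nuvuk* is /k/ (voiceless), it takes -u, giving *nuvuku*.
The plural form *nuvuku*: last vowel = /u/, a rounded vowel → -juj → *nuvukujuj*.
The genitive form *nuvukujuj*: final consonant = /j/, coronal → -wo → *nuvukujujwo*.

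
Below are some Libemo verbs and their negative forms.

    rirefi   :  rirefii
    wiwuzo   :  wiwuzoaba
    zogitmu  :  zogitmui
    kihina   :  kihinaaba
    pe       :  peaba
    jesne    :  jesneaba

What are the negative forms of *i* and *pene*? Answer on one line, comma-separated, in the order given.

ii, peneaba

The pattern is height harmony: -i when the last vowel of the stem is a high vowel (*rirefi*, *zogitmu*); -aba when the last vowel of the stem is a non-high vowel (*wiwuzo*, *kihina*, *pe*, *jesne*).
*i* — last vowel /i/ (a high vowel) → -i → *ii*.
Since the last vowel of *pene* is /e/ (a non-high vowel), it takes -aba, giving *peneaba*.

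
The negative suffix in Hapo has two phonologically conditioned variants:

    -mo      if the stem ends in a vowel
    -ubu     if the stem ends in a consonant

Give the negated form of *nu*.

numo

*nu*: final sound = /u/, a vowel → -mo → *numo*.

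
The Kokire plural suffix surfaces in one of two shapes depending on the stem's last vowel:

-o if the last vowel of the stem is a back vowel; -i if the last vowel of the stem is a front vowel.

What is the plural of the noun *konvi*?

*konvi*: last vowel = /i/, a front vowel → -i → *konvii*.

konvii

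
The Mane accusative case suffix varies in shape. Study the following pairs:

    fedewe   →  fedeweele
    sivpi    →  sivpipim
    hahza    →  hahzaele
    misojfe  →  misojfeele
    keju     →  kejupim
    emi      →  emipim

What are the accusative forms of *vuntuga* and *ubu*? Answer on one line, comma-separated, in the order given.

vuntugaele, ubupim

Looking at the last vowel of each stem: -pim when the last vowel of the stem is a high vowel (*sivpi*, *keju*, *emi*); -ele when the last vowel of the stem is a non-high vowel (*fedewe*, *hahza*, *misojfe*).
*vuntuga*: last vowel = /a/, a non-high vowel → -ele → *vuntugaele*.
Since the last vowel of *ubu* is /u/ (a high vowel), it takes -pim, giving *ubupim*.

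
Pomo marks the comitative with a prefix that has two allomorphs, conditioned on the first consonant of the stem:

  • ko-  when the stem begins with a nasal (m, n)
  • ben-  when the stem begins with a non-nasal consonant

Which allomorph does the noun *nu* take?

ko-

The first consonant of *nu* is /n/, which is a nasal, so the prefix is ko-.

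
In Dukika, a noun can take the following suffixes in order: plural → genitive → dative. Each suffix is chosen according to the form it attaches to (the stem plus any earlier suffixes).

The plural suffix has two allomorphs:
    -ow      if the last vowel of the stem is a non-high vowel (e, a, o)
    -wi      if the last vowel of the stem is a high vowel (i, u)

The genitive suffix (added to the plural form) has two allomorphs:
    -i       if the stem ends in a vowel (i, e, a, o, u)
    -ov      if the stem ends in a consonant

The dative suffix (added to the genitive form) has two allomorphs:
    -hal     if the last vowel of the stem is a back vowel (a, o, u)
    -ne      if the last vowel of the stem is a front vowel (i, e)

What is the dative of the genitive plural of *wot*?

wotowovhal

The last vowel of *wot* is /o/, which is a non-high vowel, so the plural suffix is -ow, giving *wotow*.
Since the final sound of the plural form *wotow* is /w/ (a consonant), it takes -ov, giving *wotowov*.
The last vowel of the genitive form *wotowov* is /o/, which is a back vowel, so the dative suffix is -hal, giving *wotowovhal*.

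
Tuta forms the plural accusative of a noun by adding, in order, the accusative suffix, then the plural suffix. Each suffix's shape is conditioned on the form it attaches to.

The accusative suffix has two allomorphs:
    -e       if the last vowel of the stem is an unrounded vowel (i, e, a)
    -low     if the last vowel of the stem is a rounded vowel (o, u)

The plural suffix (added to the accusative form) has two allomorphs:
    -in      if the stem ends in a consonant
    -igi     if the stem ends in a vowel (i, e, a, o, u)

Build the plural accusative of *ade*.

adeeigi

*ade*: last vowel = /e/, an unrounded vowel → -e → *adee*.
Since the final sound of the accusative form *adee* is /e/ (a vowel), it takes -igi, giving *adeeigi*.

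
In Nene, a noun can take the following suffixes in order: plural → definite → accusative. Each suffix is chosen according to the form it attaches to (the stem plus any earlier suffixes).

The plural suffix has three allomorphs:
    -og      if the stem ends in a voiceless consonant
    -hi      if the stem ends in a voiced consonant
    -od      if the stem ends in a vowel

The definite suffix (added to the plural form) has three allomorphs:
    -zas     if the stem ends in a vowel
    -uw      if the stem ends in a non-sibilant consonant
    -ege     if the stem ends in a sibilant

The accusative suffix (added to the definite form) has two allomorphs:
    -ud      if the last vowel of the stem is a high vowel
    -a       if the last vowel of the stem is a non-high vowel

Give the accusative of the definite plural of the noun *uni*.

unioduwud

*uni*: final sound = /i/, a vowel → -od → *uniod*.
The plural form *uniod*: final sound = /d/, a non-sibilant consonant → -uw → *unioduw*.
Since the last vowel of the definite form *unioduw* is /u/ (a high vowel), it takes -ud, giving *unioduwud*.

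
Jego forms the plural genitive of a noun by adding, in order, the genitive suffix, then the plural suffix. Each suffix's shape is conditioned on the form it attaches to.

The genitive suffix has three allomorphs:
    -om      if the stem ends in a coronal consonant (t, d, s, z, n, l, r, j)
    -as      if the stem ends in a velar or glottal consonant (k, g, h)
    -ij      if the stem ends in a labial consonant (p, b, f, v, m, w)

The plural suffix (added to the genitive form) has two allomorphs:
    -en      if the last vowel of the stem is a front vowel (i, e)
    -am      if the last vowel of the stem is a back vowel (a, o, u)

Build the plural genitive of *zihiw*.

zihiwijen

The final consonant of *zihiw* is /w/, which is labial, so the genitive suffix is -ij, giving *zihiwij*.
The genitive form *zihiwij* — last vowel /i/ (a front vowel) → -en → *zihiwijen*.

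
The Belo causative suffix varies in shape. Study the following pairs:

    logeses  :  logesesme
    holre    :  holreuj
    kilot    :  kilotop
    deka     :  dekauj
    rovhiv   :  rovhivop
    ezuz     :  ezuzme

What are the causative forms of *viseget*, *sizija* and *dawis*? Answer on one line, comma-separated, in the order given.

The pattern is sibilance of the final sound: -me when the stem ends in a sibilant (*logeses*, *ezuz*); -op when the stem ends in a non-sibilant consonant (*kilot*, *rovhiv*); -uj when the stem ends in a vowel (*holre*, *deka*).
*viseget*: final sound = /t/, a non-sibilant consonant → -op → *visegetop*.
*sizija* — final sound /a/ (a vowel) → -uj → *sizijauj*.
Since the final sound of *dawis* is /s/ (a sibilant), it takes -me, giving *dawisme*.

visegetop, sizijauj, dawisme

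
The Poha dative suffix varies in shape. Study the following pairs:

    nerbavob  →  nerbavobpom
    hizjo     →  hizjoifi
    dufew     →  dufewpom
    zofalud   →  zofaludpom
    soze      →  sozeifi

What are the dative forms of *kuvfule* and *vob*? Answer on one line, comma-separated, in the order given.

kuvfuleifi, vobpom

Looking at the final sound of each stem: -pom when the stem ends in a consonant (*nerbavob*, *dufew*, *zofalud*); -ifi when the stem ends in a vowel (*hizjo*, *soze*).
*kuvfule*: final sound = /e/, a vowel → -ifi → *kuvfuleifi*.
*vob* — final sound /b/ (a consonant) → -pom → *vobpom*.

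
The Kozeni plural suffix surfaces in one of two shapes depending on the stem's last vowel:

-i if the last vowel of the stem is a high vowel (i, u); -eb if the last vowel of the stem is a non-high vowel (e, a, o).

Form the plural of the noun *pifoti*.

*pifoti* — last vowel /i/ (a high vowel) → -i → *pifotii*.

pifotii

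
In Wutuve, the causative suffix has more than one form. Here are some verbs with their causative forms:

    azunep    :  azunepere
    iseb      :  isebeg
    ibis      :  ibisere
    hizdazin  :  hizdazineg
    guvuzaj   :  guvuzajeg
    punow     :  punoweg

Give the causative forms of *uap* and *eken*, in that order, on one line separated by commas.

uapere, ekeneg

Looking at the final consonant of each stem: -ere when the stem ends in a voiceless consonant (*azunep*, *ibis*); -eg when the stem ends in a voiced consonant (*iseb*, *hizdazin*, *guvuzaj*, *punow*).
Since the final consonant of *uap* is /p/ (voiceless), it takes -ere, giving *uapere*.
Since the final consonant of *eken* is /n/ (voiced), it takes -eg, giving *ekeneg*.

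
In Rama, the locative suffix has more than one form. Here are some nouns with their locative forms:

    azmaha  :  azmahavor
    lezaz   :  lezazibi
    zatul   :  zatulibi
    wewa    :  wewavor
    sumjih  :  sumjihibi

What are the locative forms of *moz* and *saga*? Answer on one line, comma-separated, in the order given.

The alternation tracks the final sound of the stem — -ibi when the stem ends in a consonant (*lezaz*, *zatul*, *sumjih*); -vor when the stem ends in a vowel (*azmaha*, *wewa*).
*moz*: final sound = /z/, a consonant → -ibi → *mozibi*.
*saga* — final sound /a/ (a vowel) → -vor → *sagavor*.

mozibi, sagavor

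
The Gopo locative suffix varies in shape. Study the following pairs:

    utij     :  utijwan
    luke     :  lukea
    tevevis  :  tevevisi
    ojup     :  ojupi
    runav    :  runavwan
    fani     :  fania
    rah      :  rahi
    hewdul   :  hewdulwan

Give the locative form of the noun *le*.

lea

The pattern is voicing of the final sound: -i when the stem ends in a voiceless consonant (*tevevis*, *ojup*, *rah*); -wan when the stem ends in a voiced consonant (*utij*, *runav*, *hewdul*); -a when the stem ends in a vowel (*luke*, *fani*).
*le* — final sound /e/ (a vowel) → -a → *lea*.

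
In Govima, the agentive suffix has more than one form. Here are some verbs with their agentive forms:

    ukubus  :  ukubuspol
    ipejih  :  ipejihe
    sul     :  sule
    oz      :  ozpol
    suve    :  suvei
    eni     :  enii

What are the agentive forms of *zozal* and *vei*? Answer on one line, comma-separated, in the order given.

The alternation tracks the final sound of the stem — -pol when the stem ends in a sibilant (*ukubus*, *oz*); -e when the stem ends in a non-sibilant consonant (*ipejih*, *sul*); -i when the stem ends in a vowel (*suve*, *eni*).
Since the final sound of *zozal* is /l/ (a non-sibilant consonant), it takes -e, giving *zozale*.
Since the final sound of *vei* is /i/ (a vowel), it takes -i, giving *veii*.

zozale, veii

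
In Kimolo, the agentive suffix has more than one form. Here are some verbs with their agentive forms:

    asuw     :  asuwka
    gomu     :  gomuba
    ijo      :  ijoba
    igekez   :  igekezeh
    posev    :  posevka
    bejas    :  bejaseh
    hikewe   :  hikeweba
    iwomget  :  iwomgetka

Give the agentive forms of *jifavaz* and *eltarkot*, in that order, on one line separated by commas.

jifavazeh, eltarkotka

The suffix is conditioned by the final sound: -eh when the stem ends in a sibilant (*igekez*, *bejas*); -ka when the stem ends in a non-sibilant consonant (*asuw*, *posev*, *iwomget*); -ba when the stem ends in a vowel (*gomu*, *ijo*, *hikewe*).
*jifavaz*: final sound = /z/, a sibilant → -eh → *jifavazeh*.
The final sound of *eltarkot* is /t/, which is a non-sibilant consonant, so the suffix is -ka, giving *eltarkotka*.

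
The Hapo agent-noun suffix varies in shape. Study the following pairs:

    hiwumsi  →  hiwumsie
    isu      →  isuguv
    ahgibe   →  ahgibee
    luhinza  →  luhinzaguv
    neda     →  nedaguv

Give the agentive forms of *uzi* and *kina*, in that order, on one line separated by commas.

uzie, kinaguv

The suffix is conditioned by the last vowel: -e when the last vowel of the stem is a front vowel (*hiwumsi*, *ahgibe*); -guv when the last vowel of the stem is a back vowel (*isu*, *luhinza*, *neda*).
*uzi*: last vowel = /i/, a front vowel → -e → *uzie*.
*kina*: last vowel = /a/, a back vowel → -guv → *kinaguv*.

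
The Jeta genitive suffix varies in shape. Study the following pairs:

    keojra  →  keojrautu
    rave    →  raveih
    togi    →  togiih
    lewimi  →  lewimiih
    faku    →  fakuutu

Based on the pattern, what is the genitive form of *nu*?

nuutu

The alternation tracks the last vowel of the stem — -ih when the last vowel of the stem is a front vowel (*rave*, *togi*, *lewimi*); -utu when the last vowel of the stem is a back vowel (*keojra*, *faku*).
Since the last vowel of *nu* is /u/ (a back vowel), it takes -utu, giving *nuutu*.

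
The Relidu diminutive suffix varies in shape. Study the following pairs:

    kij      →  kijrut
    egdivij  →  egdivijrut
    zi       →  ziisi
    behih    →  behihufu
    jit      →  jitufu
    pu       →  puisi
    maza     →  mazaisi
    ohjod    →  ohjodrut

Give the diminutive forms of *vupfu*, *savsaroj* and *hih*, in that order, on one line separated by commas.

The suffix is conditioned by the final sound: -ufu when the stem ends in a voiceless consonant (*behih*, *jit*); -rut when the stem ends in a voiced consonant (*kij*, *egdivij*, *ohjod*); -isi when the stem ends in a vowel (*zi*, *pu*, *maza*).
*vupfu* — final sound /u/ (a vowel) → -isi → *vupfuisi*.
*savsaroj* — final sound /j/ (a voiced consonant) → -rut → *savsarojrut*.
*hih* — final sound /h/ (a voiceless consonant) → -ufu → *hihufu*.

vupfuisi, savsarojrut, hihufu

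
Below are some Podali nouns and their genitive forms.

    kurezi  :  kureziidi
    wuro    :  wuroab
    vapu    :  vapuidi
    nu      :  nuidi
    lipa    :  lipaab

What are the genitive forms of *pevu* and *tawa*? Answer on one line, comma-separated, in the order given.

The alternation tracks the last vowel of the stem — -idi when the last vowel of the stem is a high vowel (*kurezi*, *vapu*, *nu*); -ab when the last vowel of the stem is a non-high vowel (*wuro*, *lipa*).
The last vowel of *pevu* is /u/, which is a high vowel, so the suffix is -idi, giving *pevuidi*.
Since the last vowel of *tawa* is /a/ (a non-high vowel), it takes -ab, giving *tawaab*.

pevuidi, tawaab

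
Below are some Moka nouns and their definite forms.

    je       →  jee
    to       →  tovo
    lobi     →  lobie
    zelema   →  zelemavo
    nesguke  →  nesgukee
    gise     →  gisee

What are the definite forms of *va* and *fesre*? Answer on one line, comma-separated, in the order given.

The alternation tracks the last vowel of the stem — -e when the last vowel of the stem is a front vowel (*je*, *lobi*, *nesguke*, *gise*); -vo when the last vowel of the stem is a back vowel (*to*, *zelema*).
*va*: last vowel = /a/, a back vowel → -vo → *vavo*.
The last vowel of *fesre* is /e/, which is a front vowel, so the suffix is -e, giving *fesree*.

vavo, fesree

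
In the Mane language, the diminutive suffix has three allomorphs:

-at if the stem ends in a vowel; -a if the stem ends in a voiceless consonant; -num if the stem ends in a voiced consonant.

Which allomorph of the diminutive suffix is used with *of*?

-a

*of* — final sound /f/ (a voiceless consonant) → -a.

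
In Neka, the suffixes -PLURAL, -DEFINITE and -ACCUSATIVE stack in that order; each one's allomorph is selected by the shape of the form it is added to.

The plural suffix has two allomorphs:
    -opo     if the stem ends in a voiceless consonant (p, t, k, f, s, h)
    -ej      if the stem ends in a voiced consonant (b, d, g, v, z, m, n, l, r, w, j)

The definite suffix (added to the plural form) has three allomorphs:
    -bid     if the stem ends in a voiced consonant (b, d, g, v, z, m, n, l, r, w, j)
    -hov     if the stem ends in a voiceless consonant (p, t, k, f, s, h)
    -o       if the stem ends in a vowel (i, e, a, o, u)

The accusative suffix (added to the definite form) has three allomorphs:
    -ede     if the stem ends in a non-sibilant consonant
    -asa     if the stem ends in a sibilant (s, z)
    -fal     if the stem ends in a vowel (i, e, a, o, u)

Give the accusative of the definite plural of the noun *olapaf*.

olapafopoofal

The final consonant of *olapaf* is /f/, which is voiceless, so the plural suffix is -opo, giving *olapafopo*.
The final sound of the plural form *olapafopo* is /o/, which is a vowel, so the definite suffix is -o, giving *olapafopoo*.
The definite form *olapafopoo* — final sound /o/ (a vowel) → -fal → *olapafopoofal*.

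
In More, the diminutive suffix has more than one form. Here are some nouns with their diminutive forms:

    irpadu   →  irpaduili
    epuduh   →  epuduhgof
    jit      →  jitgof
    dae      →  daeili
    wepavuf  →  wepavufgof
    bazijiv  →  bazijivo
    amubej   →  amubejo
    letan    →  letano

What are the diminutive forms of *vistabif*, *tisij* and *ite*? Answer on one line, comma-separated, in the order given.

The alternation tracks the final sound of the stem — -gof when the stem ends in a voiceless consonant (*epuduh*, *jit*, *wepavuf*); -o when the stem ends in a voiced consonant (*bazijiv*, *amubej*, *letan*); -ili when the stem ends in a vowel (*irpadu*, *dae*).
*vistabif*: final sound = /f/, a voiceless consonant → -gof → *vistabifgof*.
The final sound of *tisij* is /j/, which is a voiced consonant, so the suffix is -o, giving *tisijo*.
*ite* — final sound /e/ (a vowel) → -ili → *iteili*.

vistabifgof, tisijo, iteili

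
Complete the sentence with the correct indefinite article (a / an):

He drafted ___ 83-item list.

The indefinite article is chosen by the initial *sound* of the following word, not its spelling.
The number *83* is spoken "eighty-…", beginning with /ˈeɪti/ — a vowel sound.
So the article is *an*: He drafted an 83-item list.

an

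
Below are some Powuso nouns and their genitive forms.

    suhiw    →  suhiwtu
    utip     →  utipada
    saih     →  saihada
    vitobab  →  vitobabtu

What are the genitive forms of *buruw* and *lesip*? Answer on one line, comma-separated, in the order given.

buruwtu, lesipada

The suffix is conditioned by the final consonant: -ada when the stem ends in a voiceless consonant (*utip*, *saih*); -tu when the stem ends in a voiced consonant (*suhiw*, *vitobab*).
*buruw* — final consonant /w/ (voiced) → -tu → *buruwtu*.
Since the final consonant of *lesip* is /p/ (voiceless), it takes -ada, giving *lesipada*.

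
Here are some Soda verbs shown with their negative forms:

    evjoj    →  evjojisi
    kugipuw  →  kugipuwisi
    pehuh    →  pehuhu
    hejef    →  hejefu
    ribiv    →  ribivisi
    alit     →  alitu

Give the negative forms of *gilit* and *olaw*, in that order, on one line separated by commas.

The alternation tracks the final consonant of the stem — -u when the stem ends in a voiceless consonant (*pehuh*, *hejef*, *alit*); -isi when the stem ends in a voiced consonant (*evjoj*, *kugipuw*, *ribiv*).
*gilit* — final consonant /t/ (voiceless) → -u → *gilitu*.
The final consonant of *olaw* is /w/, which is voiced, so the suffix is -isi, giving *olawisi*.

gilitu, olawisi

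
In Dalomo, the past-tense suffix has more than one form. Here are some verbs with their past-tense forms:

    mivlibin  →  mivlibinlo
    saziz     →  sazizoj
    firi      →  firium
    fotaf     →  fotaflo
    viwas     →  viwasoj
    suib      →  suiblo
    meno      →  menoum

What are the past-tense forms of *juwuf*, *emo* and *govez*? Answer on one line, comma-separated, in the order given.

The alternation tracks the final sound of the stem — -oj when the stem ends in a sibilant (*saziz*, *viwas*); -lo when the stem ends in a non-sibilant consonant (*mivlibin*, *fotaf*, *suib*); -um when the stem ends in a vowel (*firi*, *meno*).
Since the final sound of *juwuf* is /f/ (a non-sibilant consonant), it takes -lo, giving *juwuflo*.
*emo*: final sound = /o/, a vowel → -um → *emoum*.
*govez*: final sound = /z/, a sibilant → -oj → *govezoj*.

juwuflo, emoum, govezoj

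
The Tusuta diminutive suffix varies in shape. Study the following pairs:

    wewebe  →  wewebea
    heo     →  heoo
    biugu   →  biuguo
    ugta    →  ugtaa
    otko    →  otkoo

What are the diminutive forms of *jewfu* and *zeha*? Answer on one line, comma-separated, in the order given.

jewfuo, zehaa

The pattern is rounding harmony: -o when the last vowel of the stem is a rounded vowel (*heo*, *biugu*, *otko*); -a when the last vowel of the stem is an unrounded vowel (*wewebe*, *ugta*).
*jewfu* — last vowel /u/ (a rounded vowel) → -o → *jewfuo*.
*zeha*: last vowel = /a/, an unrounded vowel → -a → *zehaa*.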